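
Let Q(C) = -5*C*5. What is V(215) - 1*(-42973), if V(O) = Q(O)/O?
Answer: 42948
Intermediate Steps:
Q(C) = -25*C
V(O) = -25 (V(O) = (-25*O)/O = -25)
V(215) - 1*(-42973) = -25 - 1*(-42973) = -25 + 42973 = 42948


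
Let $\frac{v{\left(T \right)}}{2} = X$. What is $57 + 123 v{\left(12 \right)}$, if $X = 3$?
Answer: $795$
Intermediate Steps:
$v{\left(T \right)} = 6$ ($v{\left(T \right)} = 2 \cdot 3 = 6$)
$57 + 123 v{\left(12 \right)} = 57 + 123 \cdot 6 = 57 + 738 = 795$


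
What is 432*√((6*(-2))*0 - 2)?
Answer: 432*I*√2 ≈ 610.94*I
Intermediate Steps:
432*√((6*(-2))*0 - 2) = 432*√(-12*0 - 2) = 432*√(0 - 2) = 432*√(-2) = 432*(I*√2) = 432*I*√2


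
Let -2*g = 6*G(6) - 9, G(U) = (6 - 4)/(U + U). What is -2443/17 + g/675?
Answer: -1648957/11475 ≈ -143.70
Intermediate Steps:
G(U) = 1/U (G(U) = 2/((2*U)) = 2*(1/(2*U)) = 1/U)
g = 4 (g = -(6/6 - 9)/2 = -(6*(⅙) - 9)/2 = -(1 - 9)/2 = -½*(-8) = 4)
-2443/17 + g/675 = -2443/17 + 4/675 = -1648957/11475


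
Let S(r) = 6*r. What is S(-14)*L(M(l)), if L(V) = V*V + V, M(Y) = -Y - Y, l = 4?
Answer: -4704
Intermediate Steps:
M(Y) = -2*Y
L(V) = V + V² (L(V) = V² + V = V + V²)
S(-14)*L(M(l)) = (6*(-14))*((-2*4)*(1 - 2*4)) = -(-672)*(1 - 8) = -(-672)*(-7) = -84*56 = -4704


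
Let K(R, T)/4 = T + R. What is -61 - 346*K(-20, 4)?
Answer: 22083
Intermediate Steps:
K(R, T) = 4*R + 4*T (K(R, T) = 4*(T + R) = 4*(R + T) = 4*R + 4*T)
-61 - 346*K(-20, 4) = -61 - 346*(4*(-20) + 4*4) = -61 - 346*(-80 + 16) = -61 - 346*(-64) = -61 + 22144 = 22083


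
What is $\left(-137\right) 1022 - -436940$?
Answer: $296926$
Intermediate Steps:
$\left(-137\right) 1022 - -436940 = -140014 + 436940 = 296926$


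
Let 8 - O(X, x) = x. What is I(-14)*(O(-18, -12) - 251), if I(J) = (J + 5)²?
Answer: -18711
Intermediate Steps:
O(X, x) = 8 - x
I(J) = (5 + J)²
I(-14)*(O(-18, -12) - 251) = (5 - 14)²*((8 - 1*(-12)) - 251) = (-9)²*((8 + 12) - 251) = 81*(20 - 251) = 81*(-231) = -18711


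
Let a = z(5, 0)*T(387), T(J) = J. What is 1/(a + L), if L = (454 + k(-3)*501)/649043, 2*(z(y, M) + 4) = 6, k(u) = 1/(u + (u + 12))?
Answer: -1298086/502358207 ≈ -0.0025840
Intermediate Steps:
k(u) = 1/(12 + 2*u) (k(u) = 1/(u + (12 + u)) = 1/(12 + 2*u))
z(y, M) = -1 (z(y, M) = -4 + (½)*6 = -4 + 3 = -1)
a = -387 (a = -1*387 = -387)
L = 1075/1298086 (L = (454 + (1/(2*(6 - 3)))*501)/649043 = (454 + ((½)/3)*501)*(1/649043) = (454 + ((½)*(⅓))*501)*(1/649043) = (454 + (⅙)*501)*(1/649043) = (454 + 167/2)*(1/649043) = (1075/2)*(1/649043) = 1075/1298086 ≈ 0.00082814)
1/(a + L) = 1/(-387 + 1075/1298086) = 1/(-502358207/1298086) = -1298086/502358207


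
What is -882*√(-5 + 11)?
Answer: -882*√6 ≈ -2160.4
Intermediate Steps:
-882*√(-5 + 11) = -882*√6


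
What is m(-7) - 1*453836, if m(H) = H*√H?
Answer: -453836 - 7*I*√7 ≈ -4.5384e+5 - 18.52*I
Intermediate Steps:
m(H) = H^(3/2)
m(-7) - 1*453836 = (-7)^(3/2) - 1*453836 = -7*I*√7 - 453836 = -453836 - 7*I*√7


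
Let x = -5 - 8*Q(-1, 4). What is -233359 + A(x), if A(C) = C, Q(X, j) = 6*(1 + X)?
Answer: -233364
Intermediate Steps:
Q(X, j) = 6 + 6*X
x = -5 (x = -5 - 8*(6 + 6*(-1)) = -5 - 8*(6 - 6) = -5 - 8*0 = -5 + 0 = -5)
-233359 + A(x) = -233359 - 5 = -233364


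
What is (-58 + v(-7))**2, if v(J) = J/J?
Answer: 3249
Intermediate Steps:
v(J) = 1
(-58 + v(-7))**2 = (-58 + 1)**2 = (-57)**2 = 3249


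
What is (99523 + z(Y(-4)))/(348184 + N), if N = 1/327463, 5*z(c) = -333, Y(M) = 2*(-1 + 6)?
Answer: 162841455566/570086885965 ≈ 0.28564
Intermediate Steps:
Y(M) = 10 (Y(M) = 2*5 = 10)
z(c) = -333/5 (z(c) = (1/5)*(-333) = -333/5)
N = 1/327463 ≈ 3.0538e-6
(99523 + z(Y(-4)))/(348184 + N) = (99523 - 333/5)/(348184 + 1/327463) = 497282/(5*(114017377193/327463)) = (497282/5)*(327463/114017377193) = 162841455566/570086885965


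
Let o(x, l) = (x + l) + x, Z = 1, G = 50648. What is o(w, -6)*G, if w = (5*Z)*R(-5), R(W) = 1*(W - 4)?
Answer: -4862208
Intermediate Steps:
R(W) = -4 + W (R(W) = 1*(-4 + W) = -4 + W)
w = -45 (w = (5*1)*(-4 - 5) = 5*(-9) = -45)
o(x, l) = l + 2*x (o(x, l) = (l + x) + x = l + 2*x)
o(w, -6)*G = (-6 + 2*(-45))*50648 = (-6 - 90)*50648 = -96*50648 = -4862208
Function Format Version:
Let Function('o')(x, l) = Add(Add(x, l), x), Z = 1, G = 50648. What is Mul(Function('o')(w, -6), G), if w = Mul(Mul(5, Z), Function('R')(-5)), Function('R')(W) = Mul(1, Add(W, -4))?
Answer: -4862208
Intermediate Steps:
Function('R')(W) = Add(-4, W) (Function('R')(W) = Mul(1, Add(-4, W)) = Add(-4, W))
w = -45 (w = Mul(Mul(5, 1), Add(-4, -5)) = Mul(5, -9) = -45)
Function('o')(x, l) = Add(l, Mul(2, x)) (Function('o')(x, l) = Add(Add(l, x), x) = Add(l, Mul(2, x)))
Mul(Function('o')(w, -6), G) = Mul(Add(-6, Mul(2, -45)), 50648) = Mul(Add(-6, -90), 50648) = Mul(-96, 50648) = -4862208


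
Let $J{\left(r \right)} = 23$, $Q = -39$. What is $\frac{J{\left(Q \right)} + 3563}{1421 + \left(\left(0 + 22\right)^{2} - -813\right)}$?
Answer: $\frac{1793}{1359} \approx 1.3194$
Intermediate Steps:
$\frac{J{\left(Q \right)} + 3563}{1421 + \left(\left(0 + 22\right)^{2} - -813\right)} = \frac{23 + 3563}{1421 + \left(\left(0 + 22\right)^{2} - -813\right)} = \frac{3586}{1421 + \left(22^{2} + 813\right)} = \frac{3586}{1421 + \left(484 + 813\right)} = \frac{3586}{1421 + 1297} = \frac{3586}{2718} = 3586 \cdot \frac{1}{2718} = \frac{1793}{1359}$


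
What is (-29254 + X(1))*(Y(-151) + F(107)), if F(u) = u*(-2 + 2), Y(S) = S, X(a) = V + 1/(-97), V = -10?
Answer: 428629959/97 ≈ 4.4189e+6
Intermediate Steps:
X(a) = -971/97 (X(a) = -10 + 1/(-97) = -10 - 1/97 = -971/97)
F(u) = 0 (F(u) = u*0 = 0)
(-29254 + X(1))*(Y(-151) + F(107)) = (-29254 - 971/97)*(-151 + 0) = -2838609/97*(-151) = 428629959/97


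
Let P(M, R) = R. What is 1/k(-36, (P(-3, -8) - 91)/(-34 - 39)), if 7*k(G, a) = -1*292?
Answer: -7/292 ≈ -0.023973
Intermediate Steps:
k(G, a) = -292/7 (k(G, a) = (-1*292)/7 = (1/7)*(-292) = -292/7)
1/k(-36, (P(-3, -8) - 91)/(-34 - 39)) = 1/(-292/7) = -7/292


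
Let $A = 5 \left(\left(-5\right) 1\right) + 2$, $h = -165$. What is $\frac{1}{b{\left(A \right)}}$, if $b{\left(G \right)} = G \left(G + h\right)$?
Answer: $\frac{1}{4324} \approx 0.00023127$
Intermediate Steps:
$A = -23$ ($A = 5 \left(-5\right) + 2 = -25 + 2 = -23$)
$b{\left(G \right)} = G \left(-165 + G\right)$ ($b{\left(G \right)} = G \left(G - 165\right) = G \left(-165 + G\right)$)
$\frac{1}{b{\left(A \right)}} = \frac{1}{\left(-23\right) \left(-165 - 23\right)} = \frac{1}{\left(-23\right) \left(-188\right)} = \frac{1}{4324}$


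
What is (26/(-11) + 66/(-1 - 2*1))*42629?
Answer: -11424572/11 ≈ -1.0386e+6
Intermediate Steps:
(26/(-11) + 66/(-1 - 2*1))*42629 = (26*(-1/11) + 66/(-1 - 2))*42629 = (-26/11 + 66/(-3))*42629 = (-26/11 + 66*(-⅓))*42629 = (-26/11 - 22)*42629 = -268/11*42629 = -11424572/11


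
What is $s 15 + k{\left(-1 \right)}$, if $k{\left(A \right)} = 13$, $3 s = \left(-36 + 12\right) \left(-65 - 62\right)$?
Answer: $15253$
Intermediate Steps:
$s = 1016$ ($s = \frac{\left(-36 + 12\right) \left(-65 - 62\right)}{3} = \frac{\left(-24\right) \left(-127\right)}{3} = \frac{1}{3} \cdot 3048 = 1016$)
$s 15 + k{\left(-1 \right)} = 1016 \cdot 15 + 13 = 15240 + 13 = 15253$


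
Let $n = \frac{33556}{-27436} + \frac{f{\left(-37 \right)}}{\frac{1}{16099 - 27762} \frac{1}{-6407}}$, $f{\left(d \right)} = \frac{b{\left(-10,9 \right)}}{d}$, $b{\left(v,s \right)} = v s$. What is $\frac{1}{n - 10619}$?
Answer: $\frac{253783}{46125696365640} \approx 5.502 \cdot 10^{-9}$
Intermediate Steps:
$b{\left(v,s \right)} = s v$
$f{\left(d \right)} = - \frac{90}{d}$ ($f{\left(d \right)} = \frac{9 \left(-10\right)}{d} = - \frac{90}{d}$)
$n = \frac{46128391287317}{253783}$ ($n = \frac{33556}{-27436} + \frac{\left(-90\right) \frac{1}{-37}}{\frac{1}{16099 - 27762} \frac{1}{-6407}} = 33556 \left(- \frac{1}{27436}\right) + \frac{\left(-90\right) \left(- \frac{1}{37}\right)}{\frac{1}{-11663} \left(- \frac{1}{6407}\right)} = - \frac{8389}{6859} + \frac{90}{37 \left(\left(- \frac{1}{11663}\right) \left(- \frac{1}{6407}\right)\right)} = - \frac{8389}{6859} + \frac{90 \frac{1}{\frac{1}{74724841}}}{37} = - \frac{8389}{6859} + \frac{90}{37} \cdot 74724841 = - \frac{8389}{6859} + \frac{6725235690}{37} = \frac{46128391287317}{253783} \approx 1.8176 \cdot 10^{8}$)
$\frac{1}{n - 10619} = \frac{1}{\frac{46128391287317}{253783} - 10619} = \frac{1}{\frac{46125696365640}{253783}} = \frac{253783}{46125696365640}$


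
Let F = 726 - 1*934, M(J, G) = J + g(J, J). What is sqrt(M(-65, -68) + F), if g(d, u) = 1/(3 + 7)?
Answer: I*sqrt(27290)/10 ≈ 16.52*I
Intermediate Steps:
g(d, u) = 1/10
M(J, G) = 1/10 + J (M(J, G) = J + 1/10 = 1/10 + J)
F = -208 (F = 726 - 934 = -208)
sqrt(M(-65, -68) + F) = sqrt((1/10 - 65) - 208) = sqrt(-649/10 - 208) = sqrt(-2729/10) = I*sqrt(27290)/10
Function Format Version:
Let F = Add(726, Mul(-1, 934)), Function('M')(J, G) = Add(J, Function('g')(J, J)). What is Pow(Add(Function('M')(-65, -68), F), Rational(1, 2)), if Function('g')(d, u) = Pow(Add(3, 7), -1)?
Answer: Mul(Rational(1, 10), I, Pow(27290, Rational(1, 2))) ≈ Mul(16.520, I)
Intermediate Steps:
Function('g')(d, u) = Rational(1, 10) (Function('g')(d, u) = Pow(10, -1) = Rational(1, 10))
Function('M')(J, G) = Add(Rational(1, 10), J) (Function('M')(J, G) = Add(J, Rational(1, 10)) = Add(Rational(1, 10), J))
F = -208 (F = Add(726, -934) = -208)
Pow(Add(Function('M')(-65, -68), F), Rational(1, 2)) = Pow(Add(Add(Rational(1, 10), -65), -208), Rational(1, 2)) = Pow(Add(Rational(-649, 10), -208), Rational(1, 2)) = Pow(Rational(-2729, 10), Rational(1, 2)) = Mul(Rational(1, 10), I, Pow(27290, Rational(1, 2)))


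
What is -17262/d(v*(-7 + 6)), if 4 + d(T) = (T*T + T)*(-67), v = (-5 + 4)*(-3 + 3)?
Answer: 8631/2 ≈ 4315.5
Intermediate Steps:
v = 0 (v = -1*0 = 0)
d(T) = -4 - 67*T - 67*T**2 (d(T) = -4 + (T*T + T)*(-67) = -4 + (T**2 + T)*(-67) = -4 + (T + T**2)*(-67) = -4 + (-67*T - 67*T**2) = -4 - 67*T - 67*T**2)
-17262/d(v*(-7 + 6)) = -17262/(-4 - 0*(-7 + 6) - 67*(0*(-7 + 6))**2) = -17262/(-4 - 0*(-1) - 67*(0*(-1))**2) = -17262/(-4 - 67*0 - 67*0**2) = -17262/(-4 + 0 - 67*0) = -17262/(-4 + 0 + 0) = -17262/(-4) = -17262*(-1/4) = 8631/2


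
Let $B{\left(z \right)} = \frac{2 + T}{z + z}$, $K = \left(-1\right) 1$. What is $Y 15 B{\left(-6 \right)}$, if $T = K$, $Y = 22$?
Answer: $- \frac{55}{2} \approx -27.5$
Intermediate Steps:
$K = -1$
$T = -1$
$B{\left(z \right)} = \frac{1}{2 z}$ ($B{\left(z \right)} = \frac{2 - 1}{z + z} = 1 \frac{1}{2 z} = \frac{1}{2 z}$)
$Y 15 B{\left(-6 \right)} = 22 \cdot 15 \frac{1}{2 \left(-6\right)} = 330 \cdot \frac{1}{2} \left(- \frac{1}{6}\right) = 330 \left(- \frac{1}{12}\right) = - \frac{55}{2}$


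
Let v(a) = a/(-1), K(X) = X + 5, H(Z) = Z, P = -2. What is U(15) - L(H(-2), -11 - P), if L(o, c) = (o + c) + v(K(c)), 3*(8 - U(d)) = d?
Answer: 10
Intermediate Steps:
U(d) = 8 - d/3
K(X) = 5 + X
v(a) = -a (v(a) = a*(-1) = -a)
L(o, c) = -5 + o (L(o, c) = (o + c) - (5 + c) = (c + o) + (-5 - c) = -5 + o)
U(15) - L(H(-2), -11 - P) = (8 - ⅓*15) - (-5 - 2) = (8 - 5) - 1*(-7) = 3 + 7 = 10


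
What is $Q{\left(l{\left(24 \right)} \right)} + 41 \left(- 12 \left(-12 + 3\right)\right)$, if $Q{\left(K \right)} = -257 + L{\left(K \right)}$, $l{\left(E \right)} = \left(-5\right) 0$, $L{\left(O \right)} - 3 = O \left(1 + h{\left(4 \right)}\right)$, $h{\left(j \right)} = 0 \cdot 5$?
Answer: $4174$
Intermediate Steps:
$h{\left(j \right)} = 0$
$L{\left(O \right)} = 3 + O$ ($L{\left(O \right)} = 3 + O \left(1 + 0\right) = 3 + O 1 = 3 + O$)
$l{\left(E \right)} = 0$
$Q{\left(K \right)} = -254 + K$ ($Q{\left(K \right)} = -257 + \left(3 + K\right) = -254 + K$)
$Q{\left(l{\left(24 \right)} \right)} + 41 \left(- 12 \left(-12 + 3\right)\right) = \left(-254 + 0\right) + 41 \left(- 12 \left(-12 + 3\right)\right) = -254 + 41 \left(\left(-12\right) \left(-9\right)\right) = -254 + 41 \cdot 108 = -254 + 4428 = 4174$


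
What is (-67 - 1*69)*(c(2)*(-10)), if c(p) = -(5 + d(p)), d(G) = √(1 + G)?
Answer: -6800 - 1360*√3 ≈ -9155.6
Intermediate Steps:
c(p) = -5 - √(1 + p) (c(p) = -(5 + √(1 + p)) = -5 - √(1 + p))
(-67 - 1*69)*(c(2)*(-10)) = (-67 - 1*69)*((-5 - √(1 + 2))*(-10)) = (-67 - 69)*((-5 - √3)*(-10)) = -136*(50 + 10*√3) = -6800 - 1360*√3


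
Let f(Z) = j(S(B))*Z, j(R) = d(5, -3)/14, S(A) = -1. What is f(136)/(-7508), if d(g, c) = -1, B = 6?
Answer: 17/13139 ≈ 0.0012939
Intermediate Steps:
j(R) = -1/14
f(Z) = -Z/14
f(136)/(-7508) = -1/14*136/(-7508) = -68/7*(-1/7508) = 17/13139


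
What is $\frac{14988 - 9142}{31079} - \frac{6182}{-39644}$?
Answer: $\frac{19267691}{56004358} \approx 0.34404$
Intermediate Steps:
$\frac{14988 - 9142}{31079} - \frac{6182}{-39644} = 5846 \cdot \frac{1}{31079} - - \frac{281}{1802} = \frac{5846}{31079} + \frac{281}{1802} = \frac{19267691}{56004358}$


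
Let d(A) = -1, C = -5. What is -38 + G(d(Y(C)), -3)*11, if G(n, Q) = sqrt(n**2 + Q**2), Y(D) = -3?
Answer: -38 + 11*sqrt(10) ≈ -3.2149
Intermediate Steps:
G(n, Q) = sqrt(Q**2 + n**2)
-38 + G(d(Y(C)), -3)*11 = -38 + sqrt((-3)**2 + (-1)**2)*11 = -38 + sqrt(9 + 1)*11 = -38 + sqrt(10)*11 = -38 + 11*sqrt(10)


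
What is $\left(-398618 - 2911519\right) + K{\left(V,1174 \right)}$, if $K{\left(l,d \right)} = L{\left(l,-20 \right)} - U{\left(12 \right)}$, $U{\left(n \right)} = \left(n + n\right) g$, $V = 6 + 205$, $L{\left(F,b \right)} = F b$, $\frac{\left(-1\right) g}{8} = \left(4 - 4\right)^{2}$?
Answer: $-3314357$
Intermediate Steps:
$g = 0$ ($g = - 8 \left(4 - 4\right)^{2} = - 8 \cdot 0^{2} = \left(-8\right) 0 = 0$)
$V = 211$
$U{\left(n \right)} = 0$ ($U{\left(n \right)} = \left(n + n\right) 0 = 2 n 0 = 0$)
$K{\left(l,d \right)} = - 20 l$ ($K{\left(l,d \right)} = l \left(-20\right) - 0 = - 20 l + 0 = - 20 l$)
$\left(-398618 - 2911519\right) + K{\left(V,1174 \right)} = \left(-398618 - 2911519\right) - 4220 = -3310137 - 4220 = -3314357$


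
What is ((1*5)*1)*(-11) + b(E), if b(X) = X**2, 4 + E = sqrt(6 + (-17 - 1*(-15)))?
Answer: -51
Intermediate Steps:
E = -2 (E = -4 + sqrt(6 + (-17 - 1*(-15))) = -4 + sqrt(6 + (-17 + 15)) = -4 + sqrt(6 - 2) = -4 + sqrt(4) = -4 + 2 = -2)
((1*5)*1)*(-11) + b(E) = ((1*5)*1)*(-11) + (-2)**2 = (5*1)*(-11) + 4 = 5*(-11) + 4 = -55 + 4 = -51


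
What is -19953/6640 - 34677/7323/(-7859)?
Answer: -382697988747/127380558160 ≈ -3.0044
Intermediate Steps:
-19953/6640 - 34677/7323/(-7859) = -19953*1/6640 - 34677*1/7323*(-1/7859) = -19953/6640 - 11559/2441*(-1/7859) = -19953/6640 + 11559/19183819 = -382697988747/127380558160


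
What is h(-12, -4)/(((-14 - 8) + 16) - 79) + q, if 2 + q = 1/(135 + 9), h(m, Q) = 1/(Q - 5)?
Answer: -24379/12240 ≈ -1.9917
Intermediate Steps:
h(m, Q) = 1/(-5 + Q)
q = -287/144 (q = -2 + 1/(135 + 9) = -2 + 1/144 = -287/144 ≈ -1.9931)
h(-12, -4)/(((-14 - 8) + 16) - 79) + q = 1/((((-14 - 8) + 16) - 79)*(-5 - 4)) - 287/144 = 1/(((-22 + 16) - 79)*(-9)) - 287/144 = -⅑/(-6 - 79) - 287/144 = -⅑/(-85) - 287/144 = -1/85*(-⅑) - 287/144 = 1/765 - 287/144 = -24379/12240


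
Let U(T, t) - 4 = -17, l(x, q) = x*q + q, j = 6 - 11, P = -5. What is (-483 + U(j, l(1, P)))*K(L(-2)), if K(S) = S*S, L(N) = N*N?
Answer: -7936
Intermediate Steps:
j = -5
l(x, q) = q + q*x (l(x, q) = q*x + q = q + q*x)
U(T, t) = -13 (U(T, t) = 4 - 17 = -13)
L(N) = N²
K(S) = S²
(-483 + U(j, l(1, P)))*K(L(-2)) = (-483 - 13)*((-2)²)² = -496*4² = -496*16 = -7936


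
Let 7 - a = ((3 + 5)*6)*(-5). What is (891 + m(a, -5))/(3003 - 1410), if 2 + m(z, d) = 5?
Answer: 298/531 ≈ 0.56120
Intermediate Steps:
a = 247 (a = 7 - (3 + 5)*6*(-5) = 7 - 8*6*(-5) = 7 - 48*(-5) = 7 - 1*(-240) = 7 + 240 = 247)
m(z, d) = 3 (m(z, d) = -2 + 5 = 3)
(891 + m(a, -5))/(3003 - 1410) = (891 + 3)/(3003 - 1410) = 894/1593 = 894*(1/1593) = 298/531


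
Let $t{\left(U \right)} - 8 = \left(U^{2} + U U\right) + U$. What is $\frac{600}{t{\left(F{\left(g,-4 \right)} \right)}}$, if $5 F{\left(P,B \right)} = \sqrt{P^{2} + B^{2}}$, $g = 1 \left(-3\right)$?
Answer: $\frac{600}{11} \approx 54.545$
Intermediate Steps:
$g = -3$
$F{\left(P,B \right)} = \frac{\sqrt{B^{2} + P^{2}}}{5}$ ($F{\left(P,B \right)} = \frac{\sqrt{P^{2} + B^{2}}}{5} = \frac{\sqrt{B^{2} + P^{2}}}{5}$)
$t{\left(U \right)} = 8 + U + 2 U^{2}$ ($t{\left(U \right)} = 8 + \left(\left(U^{2} + U U\right) + U\right) = 8 + \left(\left(U^{2} + U^{2}\right) + U\right) = 8 + \left(2 U^{2} + U\right) = 8 + \left(U + 2 U^{2}\right) = 8 + U + 2 U^{2}$)
$\frac{600}{t{\left(F{\left(g,-4 \right)} \right)}} = \frac{600}{8 + \frac{\sqrt{\left(-4\right)^{2} + \left(-3\right)^{2}}}{5} + 2 \left(\frac{\sqrt{\left(-4\right)^{2} + \left(-3\right)^{2}}}{5}\right)^{2}} = \frac{600}{8 + \frac{\sqrt{16 + 9}}{5} + 2 \left(\frac{\sqrt{16 + 9}}{5}\right)^{2}} = \frac{600}{8 + \frac{\sqrt{25}}{5} + 2 \left(\frac{\sqrt{25}}{5}\right)^{2}} = \frac{600}{8 + \frac{1}{5} \cdot 5 + 2 \left(\frac{1}{5} \cdot 5\right)^{2}} = \frac{600}{8 + 1 + 2 \cdot 1^{2}} = \frac{600}{8 + 1 + 2 \cdot 1} = \frac{600}{8 + 1 + 2} = \frac{600}{11}$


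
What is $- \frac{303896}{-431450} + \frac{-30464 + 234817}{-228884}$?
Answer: $- \frac{9305584893}{49376000900} \approx -0.18846$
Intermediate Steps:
$- \frac{303896}{-431450} + \frac{-30464 + 234817}{-228884} = \left(-303896\right) \left(- \frac{1}{431450}\right) + 204353 \left(- \frac{1}{228884}\right) = \frac{151948}{215725} - \frac{204353}{228884} = - \frac{9305584893}{49376000900}$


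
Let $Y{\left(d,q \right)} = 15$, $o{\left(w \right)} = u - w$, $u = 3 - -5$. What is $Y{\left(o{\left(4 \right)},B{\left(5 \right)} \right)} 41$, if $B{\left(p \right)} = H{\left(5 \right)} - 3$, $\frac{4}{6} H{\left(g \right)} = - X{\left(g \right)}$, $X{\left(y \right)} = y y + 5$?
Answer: $615$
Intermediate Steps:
$u = 8$ ($u = 3 + 5 = 8$)
$X{\left(y \right)} = 5 + y^{2}$ ($X{\left(y \right)} = y^{2} + 5 = 5 + y^{2}$)
$o{\left(w \right)} = 8 - w$
$H{\left(g \right)} = - \frac{15}{2} - \frac{3 g^{2}}{2}$ ($H{\left(g \right)} = \frac{3 \left(- (5 + g^{2})\right)}{2} = \frac{3 \left(-5 - g^{2}\right)}{2} = - \frac{15}{2} - \frac{3 g^{2}}{2}$)
$B{\left(p \right)} = -48$ ($B{\left(p \right)} = \left(- \frac{15}{2} - \frac{3 \cdot 5^{2}}{2}\right) - 3 = \left(- \frac{15}{2} - \frac{75}{2}\right) - 3 = -45 - 3 = -48$)
$Y{\left(o{\left(4 \right)},B{\left(5 \right)} \right)} 41 = 15 \cdot 41 = 615$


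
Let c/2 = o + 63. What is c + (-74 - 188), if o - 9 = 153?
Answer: 188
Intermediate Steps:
o = 162 (o = 9 + 153 = 162)
c = 450 (c = 2*(162 + 63) = 2*225 = 450)
c + (-74 - 188) = 450 + (-74 - 188) = 450 - 262 = 188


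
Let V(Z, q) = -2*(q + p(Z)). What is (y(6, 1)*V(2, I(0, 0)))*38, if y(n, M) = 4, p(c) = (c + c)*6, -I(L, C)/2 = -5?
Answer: -10336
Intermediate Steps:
I(L, C) = 10 (I(L, C) = -2*(-5) = 10)
p(c) = 12*c (p(c) = (2*c)*6 = 12*c)
V(Z, q) = -24*Z - 2*q (V(Z, q) = -2*(q + 12*Z) = -24*Z - 2*q)
(y(6, 1)*V(2, I(0, 0)))*38 = (4*(-24*2 - 2*10))*38 = (4*(-48 - 20))*38 = (4*(-68))*38 = -272*38 = -10336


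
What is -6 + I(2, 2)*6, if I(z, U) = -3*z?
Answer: -42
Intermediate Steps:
-6 + I(2, 2)*6 = -6 - 3*2*6 = -6 - 6*6 = -6 - 36 = -42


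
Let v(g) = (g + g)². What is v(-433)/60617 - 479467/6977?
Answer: -23831408127/422924809 ≈ -56.349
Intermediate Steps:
v(g) = 4*g² (v(g) = (2*g)² = 4*g²)
v(-433)/60617 - 479467/6977 = (4*(-433)²)/60617 - 479467/6977 = (4*187489)*(1/60617) - 479467*1/6977 = 749956*(1/60617) - 479467/6977 = 749956/60617 - 479467/6977 = -23831408127/422924809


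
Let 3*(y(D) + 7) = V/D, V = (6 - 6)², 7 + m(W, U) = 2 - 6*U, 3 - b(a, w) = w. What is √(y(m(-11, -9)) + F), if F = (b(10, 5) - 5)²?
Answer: √42 ≈ 6.4807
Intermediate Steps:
b(a, w) = 3 - w
m(W, U) = -5 - 6*U (m(W, U) = -7 + (2 - 6*U) = -5 - 6*U)
V = 0 (V = 0² = 0)
y(D) = -7 (y(D) = -7 + (0/D)/3 = -7 + (⅓)*0 = -7 + 0 = -7)
F = 49 (F = ((3 - 1*5) - 5)² = ((3 - 5) - 5)² = (-2 - 5)² = (-7)² = 49)
√(y(m(-11, -9)) + F) = √(-7 + 49) = √42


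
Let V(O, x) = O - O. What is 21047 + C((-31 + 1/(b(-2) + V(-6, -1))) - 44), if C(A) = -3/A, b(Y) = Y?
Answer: 3178103/151 ≈ 21047.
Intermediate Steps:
V(O, x) = 0
21047 + C((-31 + 1/(b(-2) + V(-6, -1))) - 44) = 21047 - 3/((-31 + 1/(-2 + 0)) - 44) = 21047 - 3/((-31 + 1/(-2)) - 44) = 21047 - 3/((-31 - 1/2) - 44) = 21047 - 3/(-63/2 - 44) = 21047 - 3/(-151/2) = 21047 - 3*(-2/151) = 21047 + 6/151 = 3178103/151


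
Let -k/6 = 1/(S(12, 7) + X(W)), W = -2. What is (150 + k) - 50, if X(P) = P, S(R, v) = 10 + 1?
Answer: 298/3 ≈ 99.333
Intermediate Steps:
S(R, v) = 11
k = -2/3 (k = -6/(11 - 2) = -6/9 = -6*1/9 = -2/3 ≈ -0.66667)
(150 + k) - 50 = (150 - 2/3) - 50 = 448/3 - 50 = 298/3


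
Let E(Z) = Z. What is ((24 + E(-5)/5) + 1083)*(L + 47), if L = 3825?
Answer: 4282432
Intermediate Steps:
((24 + E(-5)/5) + 1083)*(L + 47) = ((24 - 5/5) + 1083)*(3825 + 47) = ((24 + (⅕)*(-5)) + 1083)*3872 = ((24 - 1) + 1083)*3872 = (23 + 1083)*3872 = 1106*3872 = 4282432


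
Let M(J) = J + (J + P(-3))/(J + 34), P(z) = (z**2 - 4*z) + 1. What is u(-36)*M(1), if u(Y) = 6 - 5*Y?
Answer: 10788/35 ≈ 308.23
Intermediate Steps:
P(z) = 1 + z**2 - 4*z
M(J) = J + (22 + J)/(34 + J) (M(J) = J + (J + (1 + (-3)**2 - 4*(-3)))/(J + 34) = J + (J + (1 + 9 + 12))/(34 + J) = J + (J + 22)/(34 + J) = J + (22 + J)/(34 + J))
u(-36)*M(1) = (6 - 5*(-36))*((22 + 1**2 + 35*1)/(34 + 1)) = (6 + 180)*((22 + 1 + 35)/35) = 186*((1/35)*58) = 186*(58/35) = 10788/35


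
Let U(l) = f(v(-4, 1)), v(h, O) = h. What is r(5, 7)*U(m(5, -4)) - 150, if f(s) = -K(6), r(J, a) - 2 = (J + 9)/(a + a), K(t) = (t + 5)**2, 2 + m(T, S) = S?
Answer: -513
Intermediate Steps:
m(T, S) = -2 + S
K(t) = (5 + t)**2
r(J, a) = 2 + (9 + J)/(2*a) (r(J, a) = 2 + (J + 9)/(a + a) = 2 + (9 + J)/((2*a)) = 2 + (9 + J)*(1/(2*a)) = 2 + (9 + J)/(2*a))
f(s) = -121 (f(s) = -(5 + 6)**2 = -1*11**2 = -1*121 = -121)
U(l) = -121
r(5, 7)*U(m(5, -4)) - 150 = ((1/2)*(9 + 5 + 4*7)/7)*(-121) - 150 = ((1/2)*(1/7)*(9 + 5 + 28))*(-121) - 150 = ((1/2)*(1/7)*42)*(-121) - 150 = 3*(-121) - 150 = -363 - 150 = -513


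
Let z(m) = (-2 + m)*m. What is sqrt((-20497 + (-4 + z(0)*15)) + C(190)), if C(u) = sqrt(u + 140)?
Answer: sqrt(-20501 + sqrt(330)) ≈ 143.12*I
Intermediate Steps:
z(m) = m*(-2 + m)
C(u) = sqrt(140 + u)
sqrt((-20497 + (-4 + z(0)*15)) + C(190)) = sqrt((-20497 + (-4 + (0*(-2 + 0))*15)) + sqrt(140 + 190)) = sqrt((-20497 + (-4 + (0*(-2))*15)) + sqrt(330)) = sqrt((-20497 + (-4 + 0*15)) + sqrt(330)) = sqrt((-20497 + (-4 + 0)) + sqrt(330)) = sqrt((-20497 - 4) + sqrt(330)) = sqrt(-20501 + sqrt(330))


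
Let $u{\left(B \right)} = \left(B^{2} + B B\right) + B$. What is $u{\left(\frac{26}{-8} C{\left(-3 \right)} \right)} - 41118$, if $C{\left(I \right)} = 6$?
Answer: $-40377$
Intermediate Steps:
$u{\left(B \right)} = B + 2 B^{2}$ ($u{\left(B \right)} = \left(B^{2} + B^{2}\right) + B = 2 B^{2} + B = B + 2 B^{2}$)
$u{\left(\frac{26}{-8} C{\left(-3 \right)} \right)} - 41118 = \frac{26}{-8} \cdot 6 \left(1 + 2 \frac{26}{-8} \cdot 6\right) - 41118 = 26 \left(- \frac{1}{8}\right) 6 \left(1 + 2 \cdot 26 \left(- \frac{1}{8}\right) 6\right) - 41118 = \left(- \frac{13}{4}\right) 6 \left(1 + 2 \left(\left(- \frac{13}{4}\right) 6\right)\right) - 41118 = - \frac{39 \left(1 + 2 \left(- \frac{39}{2}\right)\right)}{2} - 41118 = - \frac{39 \left(1 - 39\right)}{2} - 41118 = \left(- \frac{39}{2}\right) \left(-38\right) - 41118 = 741 - 41118 = -40377$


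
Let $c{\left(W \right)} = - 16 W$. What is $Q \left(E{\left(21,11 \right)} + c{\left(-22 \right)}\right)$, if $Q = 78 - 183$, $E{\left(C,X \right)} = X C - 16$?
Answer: $-59535$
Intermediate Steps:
$E{\left(C,X \right)} = -16 + C X$ ($E{\left(C,X \right)} = C X - 16 = -16 + C X$)
$Q = -105$ ($Q = 78 - 183 = -105$)
$Q \left(E{\left(21,11 \right)} + c{\left(-22 \right)}\right) = - 105 \left(\left(-16 + 21 \cdot 11\right) - -352\right) = - 105 \left(\left(-16 + 231\right) + 352\right) = - 105 \left(215 + 352\right) = \left(-105\right) 567 = -59535$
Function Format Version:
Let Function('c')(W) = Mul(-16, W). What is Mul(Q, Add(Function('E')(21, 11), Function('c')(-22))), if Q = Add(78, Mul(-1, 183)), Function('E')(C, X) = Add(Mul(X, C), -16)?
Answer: -59535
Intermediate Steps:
Function('E')(C, X) = Add(-16, Mul(C, X)) (Function('E')(C, X) = Add(Mul(C, X), -16) = Add(-16, Mul(C, X)))
Q = -105 (Q = Add(78, -183) = -105)
Mul(Q, Add(Function('E')(21, 11), Function('c')(-22))) = Mul(-105, Add(Add(-16, Mul(21, 11)), Mul(-16, -22))) = Mul(-105, Add(Add(-16, 231), 352)) = Mul(-105, Add(215, 352)) = Mul(-105, 567) = -59535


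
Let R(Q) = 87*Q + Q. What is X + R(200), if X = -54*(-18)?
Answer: 18572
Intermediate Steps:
R(Q) = 88*Q
X = 972
X + R(200) = 972 + 88*200 = 972 + 17600 = 18572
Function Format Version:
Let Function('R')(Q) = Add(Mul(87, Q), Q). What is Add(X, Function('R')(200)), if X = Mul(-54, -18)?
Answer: 18572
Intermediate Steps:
Function('R')(Q) = Mul(88, Q)
X = 972
Add(X, Function('R')(200)) = Add(972, Mul(88, 200)) = Add(972, 17600) = 18572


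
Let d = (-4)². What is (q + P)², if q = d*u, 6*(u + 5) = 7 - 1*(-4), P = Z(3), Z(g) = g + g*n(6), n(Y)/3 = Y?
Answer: 361/9 ≈ 40.111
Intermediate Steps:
n(Y) = 3*Y
d = 16
Z(g) = 19*g (Z(g) = g + g*(3*6) = g + g*18 = g + 18*g = 19*g)
P = 57 (P = 19*3 = 57)
u = -19/6 (u = -5 + (7 - 1*(-4))/6 = -5 + (7 + 4)/6 = -5 + (⅙)*11 = -5 + 11/6 = -19/6 ≈ -3.1667)
q = -152/3 (q = 16*(-19/6) = -152/3 ≈ -50.667)
(q + P)² = (-152/3 + 57)² = (19/3)² = 361/9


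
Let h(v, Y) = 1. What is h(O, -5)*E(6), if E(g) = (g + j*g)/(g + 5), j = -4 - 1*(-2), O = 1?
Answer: -6/11 ≈ -0.54545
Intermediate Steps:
j = -2 (j = -4 + 2 = -2)
E(g) = -g/(5 + g) (E(g) = (g - 2*g)/(g + 5) = (-g)/(5 + g) = -g/(5 + g))
h(O, -5)*E(6) = 1*(-1*6/(5 + 6)) = 1*(-1*6/11) = 1*(-1*6*1/11) = 1*(-6/11) = -6/11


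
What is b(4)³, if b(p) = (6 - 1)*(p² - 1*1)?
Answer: 421875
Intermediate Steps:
b(p) = -5 + 5*p² (b(p) = 5*(p² - 1) = 5*(-1 + p²) = -5 + 5*p²)
b(4)³ = (-5 + 5*4²)³ = (-5 + 5*16)³ = (-5 + 80)³ = 75³ = 421875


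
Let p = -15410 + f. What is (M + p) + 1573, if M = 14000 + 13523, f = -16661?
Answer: -2975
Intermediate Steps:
p = -32071 (p = -15410 - 16661 = -32071)
M = 27523
(M + p) + 1573 = (27523 - 32071) + 1573 = -4548 + 1573 = -2975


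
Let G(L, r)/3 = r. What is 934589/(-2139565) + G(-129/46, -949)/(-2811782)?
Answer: -2621769186043/6015990354830 ≈ -0.43580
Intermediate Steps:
G(L, r) = 3*r
934589/(-2139565) + G(-129/46, -949)/(-2811782) = 934589/(-2139565) + (3*(-949))/(-2811782) = 934589*(-1/2139565) - 2847*(-1/2811782) = -934589/2139565 + 2847/2811782 = -2621769186043/6015990354830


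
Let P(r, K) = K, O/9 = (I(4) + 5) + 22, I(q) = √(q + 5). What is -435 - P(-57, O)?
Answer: -705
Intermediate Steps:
I(q) = √(5 + q)
O = 270 (O = 9*((√(5 + 4) + 5) + 22) = 9*((√9 + 5) + 22) = 9*((3 + 5) + 22) = 9*(8 + 22) = 9*30 = 270)
-435 - P(-57, O) = -435 - 1*270 = -435 - 270 = -705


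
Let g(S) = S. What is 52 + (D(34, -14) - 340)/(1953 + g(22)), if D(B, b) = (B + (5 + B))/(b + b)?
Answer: 2866007/55300 ≈ 51.827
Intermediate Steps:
D(B, b) = (5 + 2*B)/(2*b) (D(B, b) = (5 + 2*B)/((2*b)) = (5 + 2*B)*(1/(2*b)) = (5 + 2*B)/(2*b))
52 + (D(34, -14) - 340)/(1953 + g(22)) = 52 + ((5/2 + 34)/(-14) - 340)/(1953 + 22) = 52 + (-1/14*73/2 - 340)/1975 = 52 + (-73/28 - 340)*(1/1975) = 52 - 9593/28*1/1975 = 52 - 9593/55300 = 2866007/55300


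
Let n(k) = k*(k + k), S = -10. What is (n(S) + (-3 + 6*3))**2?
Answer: 46225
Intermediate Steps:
n(k) = 2*k**2 (n(k) = k*(2*k) = 2*k**2)
(n(S) + (-3 + 6*3))**2 = (2*(-10)**2 + (-3 + 6*3))**2 = (2*100 + (-3 + 18))**2 = (200 + 15)**2 = 215**2 = 46225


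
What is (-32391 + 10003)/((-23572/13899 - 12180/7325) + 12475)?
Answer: -455865239580/253947995681 ≈ -1.7951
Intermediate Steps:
(-32391 + 10003)/((-23572/13899 - 12180/7325) + 12475) = -22388/((-23572*1/13899 - 12180*1/7325) + 12475) = -22388/((-23572/13899 - 2436/1465) + 12475) = -22388/(-68390944/20362035 + 12475) = -22388/253947995681/20362035 = -22388*20362035/253947995681 = -455865239580/253947995681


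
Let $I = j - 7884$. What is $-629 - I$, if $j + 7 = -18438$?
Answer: $25700$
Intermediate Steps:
$j = -18445$ ($j = -7 - 18438 = -18445$)
$I = -26329$ ($I = -18445 - 7884 = -26329$)
$-629 - I = -629 - -26329 = -629 + 26329 = 25700$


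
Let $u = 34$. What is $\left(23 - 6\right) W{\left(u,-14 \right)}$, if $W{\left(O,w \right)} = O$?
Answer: $578$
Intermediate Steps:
$\left(23 - 6\right) W{\left(u,-14 \right)} = \left(23 - 6\right) 34 = 17 \cdot 34 = 578$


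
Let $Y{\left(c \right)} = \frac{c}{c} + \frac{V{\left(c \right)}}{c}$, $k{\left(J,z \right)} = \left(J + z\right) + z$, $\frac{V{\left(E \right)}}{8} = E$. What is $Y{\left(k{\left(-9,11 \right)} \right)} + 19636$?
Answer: $19645$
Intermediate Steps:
$V{\left(E \right)} = 8 E$
$k{\left(J,z \right)} = J + 2 z$
$Y{\left(c \right)} = 9$ ($Y{\left(c \right)} = \frac{c}{c} + \frac{8 c}{c} = 1 + 8 = 9$)
$Y{\left(k{\left(-9,11 \right)} \right)} + 19636 = 9 + 19636 = 19645$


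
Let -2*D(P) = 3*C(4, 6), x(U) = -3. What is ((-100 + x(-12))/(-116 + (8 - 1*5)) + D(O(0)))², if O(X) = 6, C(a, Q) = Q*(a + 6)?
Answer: 101344489/12769 ≈ 7936.8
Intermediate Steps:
C(a, Q) = Q*(6 + a)
D(P) = -90 (D(P) = -3*6*(6 + 4)/2 = -3*6*10/2 = -3*60/2 = -½*180 = -90)
((-100 + x(-12))/(-116 + (8 - 1*5)) + D(O(0)))² = ((-100 - 3)/(-116 + (8 - 1*5)) - 90)² = (-103/(-116 + (8 - 5)) - 90)² = (-103/(-116 + 3) - 90)² = (-103/(-113) - 90)² = (-103*(-1/113) - 90)² = (103/113 - 90)² = (-10067/113)² = 101344489/12769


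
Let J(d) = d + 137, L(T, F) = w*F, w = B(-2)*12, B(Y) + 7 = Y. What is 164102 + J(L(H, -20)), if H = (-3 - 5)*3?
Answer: 166399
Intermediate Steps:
B(Y) = -7 + Y
H = -24 (H = -8*3 = -24)
w = -108 (w = (-7 - 2)*12 = -9*12 = -108)
L(T, F) = -108*F
J(d) = 137 + d
164102 + J(L(H, -20)) = 164102 + (137 - 108*(-20)) = 164102 + (137 + 2160) = 164102 + 2297 = 166399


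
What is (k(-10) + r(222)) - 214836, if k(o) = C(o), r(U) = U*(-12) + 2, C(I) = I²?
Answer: -217398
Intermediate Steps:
r(U) = 2 - 12*U (r(U) = -12*U + 2 = 2 - 12*U)
k(o) = o²
(k(-10) + r(222)) - 214836 = ((-10)² + (2 - 12*222)) - 214836 = (100 + (2 - 2664)) - 214836 = (100 - 2662) - 214836 = -2562 - 214836 = -217398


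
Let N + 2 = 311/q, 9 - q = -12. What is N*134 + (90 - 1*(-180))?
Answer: 41716/21 ≈ 1986.5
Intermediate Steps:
q = 21 (q = 9 - 1*(-12) = 9 + 12 = 21)
N = 269/21 (N = -2 + 311/21 = 269/21 ≈ 12.810)
N*134 + (90 - 1*(-180)) = (269/21)*134 + (90 - 1*(-180)) = 36046/21 + (90 + 180) = 36046/21 + 270 = 41716/21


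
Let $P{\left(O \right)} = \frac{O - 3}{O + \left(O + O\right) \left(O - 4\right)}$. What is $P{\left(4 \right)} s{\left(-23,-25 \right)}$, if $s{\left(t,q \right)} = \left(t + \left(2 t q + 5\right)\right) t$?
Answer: $-6509$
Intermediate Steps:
$s{\left(t,q \right)} = t \left(5 + t + 2 q t\right)$ ($s{\left(t,q \right)} = \left(t + \left(2 q t + 5\right)\right) t = \left(t + \left(5 + 2 q t\right)\right) t = \left(5 + t + 2 q t\right) t = t \left(5 + t + 2 q t\right)$)
$P{\left(O \right)} = \frac{-3 + O}{O + 2 O \left(-4 + O\right)}$
$P{\left(4 \right)} s{\left(-23,-25 \right)} = \frac{-3 + 4}{4 \left(-7 + 2 \cdot 4\right)} \left(- 23 \left(5 - 23 + 2 \left(-25\right) \left(-23\right)\right)\right) = \frac{1}{4} \frac{1}{-7 + 8} \cdot 1 \left(- 23 \left(5 - 23 + 1150\right)\right) = \frac{1}{4} \cdot 1^{-1} \cdot 1 \left(\left(-23\right) 1132\right) = \frac{1}{4} \cdot 1 \cdot 1 \left(-26036\right) = \frac{1}{4} \left(-26036\right) = -6509$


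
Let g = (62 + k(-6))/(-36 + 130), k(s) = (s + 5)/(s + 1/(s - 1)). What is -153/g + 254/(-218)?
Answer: -7527545/32373 ≈ -232.53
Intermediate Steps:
k(s) = (5 + s)/(s + 1/(-1 + s))
g = 2673/4042 (g = (62 + (-5 + (-6)² + 4*(-6))/(1 + (-6)² - 1*(-6)))/(-36 + 130) = (62 + (-5 + 36 - 24)/(1 + 36 + 6))/94 = (62 + 7/43)*(1/94) = (2673/43)*(1/94) = 2673/4042 ≈ 0.66131)
-153/g + 254/(-218) = -153/2673/4042 + 254/(-218) = -153*4042/2673 + 254*(-1/218) = -68714/297 - 127/109 = -7527545/32373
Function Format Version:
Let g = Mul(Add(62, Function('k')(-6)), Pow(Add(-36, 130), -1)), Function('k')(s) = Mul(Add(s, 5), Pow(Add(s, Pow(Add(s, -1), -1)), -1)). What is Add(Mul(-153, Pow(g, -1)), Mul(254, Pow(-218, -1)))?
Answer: Rational(-7527545, 32373) ≈ -232.53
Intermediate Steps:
Function('k')(s) = Mul(Pow(Add(s, Pow(Add(-1, s), -1)), -1), Add(5, s)) (Function('k')(s) = Mul(Add(5, s), Pow(Add(s, Pow(Add(-1, s), -1)), -1)) = Mul(Pow(Add(s, Pow(Add(-1, s), -1)), -1), Add(5, s)))
g = Rational(2673, 4042) (g = Mul(Add(62, Mul(Pow(Add(1, Pow(-6, 2), Mul(-1, -6)), -1), Add(-5, Pow(-6, 2), Mul(4, -6)))), Pow(Add(-36, 130), -1)) = Mul(Add(62, Mul(Pow(Add(1, 36, 6), -1), Add(-5, 36, -24))), Pow(94, -1)) = Mul(Add(62, Mul(Pow(43, -1), 7)), Rational(1, 94)) = Mul(Add(62, Mul(Rational(1, 43), 7)), Rational(1, 94)) = Mul(Add(62, Rational(7, 43)), Rational(1, 94)) = Mul(Rational(2673, 43), Rational(1, 94)) = Rational(2673, 4042) ≈ 0.66131)
Add(Mul(-153, Pow(g, -1)), Mul(254, Pow(-218, -1))) = Add(Mul(-153, Pow(Rational(2673, 4042), -1)), Mul(254, Pow(-218, -1))) = Add(Mul(-153, Rational(4042, 2673)), Mul(254, Rational(-1, 218))) = Add(Rational(-68714, 297), Rational(-127, 109)) = Rational(-7527545, 32373)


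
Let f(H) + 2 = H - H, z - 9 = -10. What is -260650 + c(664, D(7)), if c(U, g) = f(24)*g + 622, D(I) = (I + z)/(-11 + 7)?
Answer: -260025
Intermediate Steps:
z = -1 (z = 9 - 10 = -1)
f(H) = -2 (f(H) = -2 + (H - H) = -2 + 0 = -2)
D(I) = ¼ - I/4 (D(I) = (I - 1)/(-11 + 7) = (-1 + I)/(-4) = (-1 + I)*(-¼) = ¼ - I/4)
c(U, g) = 622 - 2*g (c(U, g) = -2*g + 622 = 622 - 2*g)
-260650 + c(664, D(7)) = -260650 + (622 - 2*(¼ - ¼*7)) = -260650 + (622 - 2*(¼ - 7/4)) = -260650 + (622 - 2*(-3/2)) = -260650 + (622 + 3) = -260650 + 625 = -260025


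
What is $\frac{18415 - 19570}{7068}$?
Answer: $- \frac{385}{2356} \approx -0.16341$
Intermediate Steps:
$\frac{18415 - 19570}{7068} = \left(-1155\right) \frac{1}{7068} = - \frac{385}{2356}$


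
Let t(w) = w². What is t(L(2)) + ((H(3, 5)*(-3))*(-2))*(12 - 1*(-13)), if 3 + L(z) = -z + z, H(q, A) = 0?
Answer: 9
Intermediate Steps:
L(z) = -3 (L(z) = -3 + (-z + z) = -3 + 0 = -3)
t(L(2)) + ((H(3, 5)*(-3))*(-2))*(12 - 1*(-13)) = (-3)² + ((0*(-3))*(-2))*(12 - 1*(-13)) = 9 + (0*(-2))*(12 + 13) = 9 + 0*25 = 9 + 0 = 9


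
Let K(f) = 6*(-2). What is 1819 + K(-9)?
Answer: 1807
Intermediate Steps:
K(f) = -12
1819 + K(-9) = 1819 - 12 = 1807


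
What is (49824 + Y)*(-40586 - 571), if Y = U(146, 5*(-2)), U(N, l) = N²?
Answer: -2927908980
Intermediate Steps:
Y = 21316 (Y = 146² = 21316)
(49824 + Y)*(-40586 - 571) = (49824 + 21316)*(-40586 - 571) = 71140*(-41157) = -2927908980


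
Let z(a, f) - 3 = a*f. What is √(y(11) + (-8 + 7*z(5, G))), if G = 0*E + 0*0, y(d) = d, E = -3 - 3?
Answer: 2*√6 ≈ 4.8990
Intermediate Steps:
E = -6
G = 0 (G = 0*(-6) + 0*0 = 0 + 0 = 0)
z(a, f) = 3 + a*f
√(y(11) + (-8 + 7*z(5, G))) = √(11 + (-8 + 7*(3 + 5*0))) = √(11 + (-8 + 7*(3 + 0))) = √(11 + (-8 + 7*3)) = √(11 + (-8 + 21)) = √(11 + 13) = √24 = 2*√6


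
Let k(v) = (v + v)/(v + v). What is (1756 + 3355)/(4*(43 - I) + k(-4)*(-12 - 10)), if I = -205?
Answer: 5111/970 ≈ 5.2691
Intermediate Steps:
k(v) = 1 (k(v) = (2*v)/((2*v)) = (2*v)*(1/(2*v)) = 1)
(1756 + 3355)/(4*(43 - I) + k(-4)*(-12 - 10)) = (1756 + 3355)/(4*(43 - 1*(-205)) + 1*(-12 - 10)) = 5111/(4*(43 + 205) + 1*(-22)) = 5111/(4*248 - 22) = 5111/(992 - 22) = 5111/970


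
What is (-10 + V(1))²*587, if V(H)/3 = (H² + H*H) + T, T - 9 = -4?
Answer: 71027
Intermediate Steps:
T = 5 (T = 9 - 4 = 5)
V(H) = 15 + 6*H² (V(H) = 3*((H² + H*H) + 5) = 3*((H² + H²) + 5) = 3*(2*H² + 5) = 3*(5 + 2*H²) = 15 + 6*H²)
(-10 + V(1))²*587 = (-10 + (15 + 6*1²))²*587 = (-10 + (15 + 6*1))²*587 = (-10 + (15 + 6))²*587 = (-10 + 21)²*587 = 11²*587 = 121*587 = 71027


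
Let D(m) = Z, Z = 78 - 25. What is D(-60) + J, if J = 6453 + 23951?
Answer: 30457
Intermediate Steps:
Z = 53
D(m) = 53
J = 30404
D(-60) + J = 53 + 30404 = 30457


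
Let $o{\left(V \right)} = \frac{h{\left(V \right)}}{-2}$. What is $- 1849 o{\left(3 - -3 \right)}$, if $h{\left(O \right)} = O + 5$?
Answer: $\frac{20339}{2} \approx 10170.0$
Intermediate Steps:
$h{\left(O \right)} = 5 + O$
$o{\left(V \right)} = - \frac{5}{2} - \frac{V}{2}$ ($o{\left(V \right)} = \frac{5 + V}{-2} = \left(5 + V\right) \left(- \frac{1}{2}\right) = - \frac{5}{2} - \frac{V}{2}$)
$- 1849 o{\left(3 - -3 \right)} = - 1849 \left(- \frac{5}{2} - \frac{3 - -3}{2}\right) = - 1849 \left(- \frac{5}{2} - \frac{3 + 3}{2}\right) = - 1849 \left(- \frac{5}{2} - 3\right) = \left(-1849\right) \left(- \frac{11}{2}\right) = \frac{20339}{2}$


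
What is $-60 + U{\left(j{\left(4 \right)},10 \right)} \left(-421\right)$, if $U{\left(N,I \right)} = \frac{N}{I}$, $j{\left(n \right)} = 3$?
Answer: $- \frac{1863}{10} \approx -186.3$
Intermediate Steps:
$-60 + U{\left(j{\left(4 \right)},10 \right)} \left(-421\right) = -60 + \frac{3}{10} \left(-421\right) = -60 - \frac{1263}{10} = - \frac{1863}{10}$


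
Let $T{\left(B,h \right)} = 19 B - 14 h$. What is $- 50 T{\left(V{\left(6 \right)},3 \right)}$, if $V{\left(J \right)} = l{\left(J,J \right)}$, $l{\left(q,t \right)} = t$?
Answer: $-3600$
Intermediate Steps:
$V{\left(J \right)} = J$
$T{\left(B,h \right)} = - 14 h + 19 B$
$- 50 T{\left(V{\left(6 \right)},3 \right)} = - 50 \left(\left(-14\right) 3 + 19 \cdot 6\right) = - 50 \left(-42 + 114\right) = \left(-50\right) 72 = -3600$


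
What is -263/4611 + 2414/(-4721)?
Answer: -12372577/21768531 ≈ -0.56837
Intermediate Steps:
-263/4611 + 2414/(-4721) = -263*1/4611 + 2414*(-1/4721) = -263/4611 - 2414/4721 = -12372577/21768531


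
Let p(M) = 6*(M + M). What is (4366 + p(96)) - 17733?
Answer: -12215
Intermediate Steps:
p(M) = 12*M (p(M) = 6*(2*M) = 12*M)
(4366 + p(96)) - 17733 = (4366 + 12*96) - 17733 = (4366 + 1152) - 17733 = 5518 - 17733 = -12215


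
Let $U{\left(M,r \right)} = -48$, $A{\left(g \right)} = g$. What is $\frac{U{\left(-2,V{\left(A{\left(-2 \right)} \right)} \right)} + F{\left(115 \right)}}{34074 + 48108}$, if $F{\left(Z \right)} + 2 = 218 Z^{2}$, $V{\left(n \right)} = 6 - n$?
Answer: $\frac{480500}{13697} \approx 35.081$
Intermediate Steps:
$F{\left(Z \right)} = -2 + 218 Z^{2}$
$\frac{U{\left(-2,V{\left(A{\left(-2 \right)} \right)} \right)} + F{\left(115 \right)}}{34074 + 48108} = \frac{-48 - \left(2 - 218 \cdot 115^{2}\right)}{34074 + 48108} = \frac{-48 + \left(-2 + 218 \cdot 13225\right)}{82182} = \left(-48 + \left(-2 + 2883050\right)\right) \frac{1}{82182} = \left(-48 + 2883048\right) \frac{1}{82182} = 2883000 \cdot \frac{1}{82182} = \frac{480500}{13697}$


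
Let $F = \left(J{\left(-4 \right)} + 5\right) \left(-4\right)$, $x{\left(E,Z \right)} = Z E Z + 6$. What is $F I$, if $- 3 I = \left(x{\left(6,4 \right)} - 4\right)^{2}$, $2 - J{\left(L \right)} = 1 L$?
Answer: $\frac{422576}{3} \approx 1.4086 \cdot 10^{5}$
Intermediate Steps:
$x{\left(E,Z \right)} = 6 + E Z^{2}$ ($x{\left(E,Z \right)} = E Z Z + 6 = E Z^{2} + 6 = 6 + E Z^{2}$)
$J{\left(L \right)} = 2 - L$ ($J{\left(L \right)} = 2 - 1 L = 2 - L$)
$F = -44$ ($F = \left(\left(2 - -4\right) + 5\right) \left(-4\right) = \left(\left(2 + 4\right) + 5\right) \left(-4\right) = \left(6 + 5\right) \left(-4\right) = 11 \left(-4\right) = -44$)
$I = - \frac{9604}{3}$ ($I = - \frac{\left(\left(6 + 6 \cdot 4^{2}\right) - 4\right)^{2}}{3} = - \frac{\left(\left(6 + 6 \cdot 16\right) - 4\right)^{2}}{3} = - \frac{\left(\left(6 + 96\right) - 4\right)^{2}}{3} = - \frac{\left(102 - 4\right)^{2}}{3} = - \frac{98^{2}}{3} = \left(- \frac{1}{3}\right) 9604 = - \frac{9604}{3} \approx -3201.3$)
$F I = \left(-44\right) \left(- \frac{9604}{3}\right) = \frac{422576}{3}$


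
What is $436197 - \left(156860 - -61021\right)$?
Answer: $218316$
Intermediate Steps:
$436197 - \left(156860 - -61021\right) = 436197 - \left(156860 + 61021\right) = 436197 - 217881 = 218316$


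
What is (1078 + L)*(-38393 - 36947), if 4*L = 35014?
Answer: -740705210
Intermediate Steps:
L = 17507/2 (L = (¼)*35014 = 17507/2 ≈ 8753.5)
(1078 + L)*(-38393 - 36947) = (1078 + 17507/2)*(-38393 - 36947) = (19663/2)*(-75340) = -740705210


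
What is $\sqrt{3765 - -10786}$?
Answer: $\sqrt{14551} \approx 120.63$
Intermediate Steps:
$\sqrt{3765 - -10786} = \sqrt{3765 + \left(-3758 + 14544\right)} = \sqrt{3765 + 10786} = \sqrt{14551}$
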